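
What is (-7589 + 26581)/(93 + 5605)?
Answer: 9496/2849 ≈ 3.3331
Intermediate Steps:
(-7589 + 26581)/(93 + 5605) = 18992/5698 = 18992*(1/5698) = 9496/2849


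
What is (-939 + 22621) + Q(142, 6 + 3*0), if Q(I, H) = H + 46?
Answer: 21734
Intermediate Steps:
Q(I, H) = 46 + H
(-939 + 22621) + Q(142, 6 + 3*0) = (-939 + 22621) + (46 + (6 + 3*0)) = 21682 + (46 + (6 + 0)) = 21682 + (46 + 6) = 21682 + 52 = 21734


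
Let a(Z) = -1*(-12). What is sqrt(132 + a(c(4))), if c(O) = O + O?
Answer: 12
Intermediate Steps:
c(O) = 2*O
a(Z) = 12
sqrt(132 + a(c(4))) = sqrt(132 + 12) = sqrt(144) = 12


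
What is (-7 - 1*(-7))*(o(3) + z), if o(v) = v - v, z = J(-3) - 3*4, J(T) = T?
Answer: 0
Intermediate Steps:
z = -15 (z = -3 - 3*4 = -3 - 12 = -15)
o(v) = 0
(-7 - 1*(-7))*(o(3) + z) = (-7 - 1*(-7))*(0 - 15) = (-7 + 7)*(-15) = 0*(-15) = 0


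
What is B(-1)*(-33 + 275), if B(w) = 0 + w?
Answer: -242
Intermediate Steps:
B(w) = w
B(-1)*(-33 + 275) = -(-33 + 275) = -1*242 = -242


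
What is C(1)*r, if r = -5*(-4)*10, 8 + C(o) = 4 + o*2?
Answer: -400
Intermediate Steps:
C(o) = -4 + 2*o (C(o) = -8 + (4 + o*2) = -8 + (4 + 2*o) = -4 + 2*o)
r = 200 (r = 20*10 = 200)
C(1)*r = (-4 + 2*1)*200 = (-4 + 2)*200 = -2*200 = -400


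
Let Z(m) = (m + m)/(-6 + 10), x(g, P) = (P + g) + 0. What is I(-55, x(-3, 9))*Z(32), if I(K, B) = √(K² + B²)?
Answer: 16*√3061 ≈ 885.22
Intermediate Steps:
x(g, P) = P + g
Z(m) = m/2 (Z(m) = (2*m)/4 = (2*m)*(¼) = m/2)
I(K, B) = √(B² + K²)
I(-55, x(-3, 9))*Z(32) = √((9 - 3)² + (-55)²)*((½)*32) = √(6² + 3025)*16 = √(36 + 3025)*16 = √3061*16 = 16*√3061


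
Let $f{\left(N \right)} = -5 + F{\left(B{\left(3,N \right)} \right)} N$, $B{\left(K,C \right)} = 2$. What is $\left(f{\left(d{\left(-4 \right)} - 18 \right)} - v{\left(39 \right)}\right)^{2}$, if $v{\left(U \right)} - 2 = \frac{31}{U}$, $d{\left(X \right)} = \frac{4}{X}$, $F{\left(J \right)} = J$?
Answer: $\frac{3189796}{1521} \approx 2097.2$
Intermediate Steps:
$v{\left(U \right)} = 2 + \frac{31}{U}$
$f{\left(N \right)} = -5 + 2 N$
$\left(f{\left(d{\left(-4 \right)} - 18 \right)} - v{\left(39 \right)}\right)^{2} = \left(\left(-5 + 2 \left(\frac{4}{-4} - 18\right)\right) - \left(2 + \frac{31}{39}\right)\right)^{2} = \left(\left(-5 + 2 \left(4 \left(- \frac{1}{4}\right) - 18\right)\right) - \left(2 + 31 \cdot \frac{1}{39}\right)\right)^{2} = \left(\left(-5 + 2 \left(-1 - 18\right)\right) - \left(2 + \frac{31}{39}\right)\right)^{2} = \left(\left(-5 + 2 \left(-19\right)\right) - \frac{109}{39}\right)^{2} = \left(\left(-5 - 38\right) - \frac{109}{39}\right)^{2} = \left(-43 - \frac{109}{39}\right)^{2} = \left(- \frac{1786}{39}\right)^{2} = \frac{3189796}{1521}$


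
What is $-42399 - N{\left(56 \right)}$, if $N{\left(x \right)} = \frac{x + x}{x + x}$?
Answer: $-42400$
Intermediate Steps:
$N{\left(x \right)} = 1$ ($N{\left(x \right)} = \frac{2 x}{2 x} = 2 x \frac{1}{2 x} = 1$)
$-42399 - N{\left(56 \right)} = -42399 - 1 = -42400$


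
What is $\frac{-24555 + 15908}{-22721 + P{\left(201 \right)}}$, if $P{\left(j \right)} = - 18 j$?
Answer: $\frac{8647}{26339} \approx 0.3283$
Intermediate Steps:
$\frac{-24555 + 15908}{-22721 + P{\left(201 \right)}} = \frac{-24555 + 15908}{-22721 - 3618} = - \frac{8647}{-22721 - 3618} = - \frac{8647}{-26339} = \left(-8647\right) \left(- \frac{1}{26339}\right) = \frac{8647}{26339}$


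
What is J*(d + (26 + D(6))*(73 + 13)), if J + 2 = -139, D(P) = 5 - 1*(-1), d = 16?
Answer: -390288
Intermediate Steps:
D(P) = 6 (D(P) = 5 + 1 = 6)
J = -141 (J = -2 - 139 = -141)
J*(d + (26 + D(6))*(73 + 13)) = -141*(16 + (26 + 6)*(73 + 13)) = -141*(16 + 32*86) = -141*(16 + 2752) = -141*2768 = -390288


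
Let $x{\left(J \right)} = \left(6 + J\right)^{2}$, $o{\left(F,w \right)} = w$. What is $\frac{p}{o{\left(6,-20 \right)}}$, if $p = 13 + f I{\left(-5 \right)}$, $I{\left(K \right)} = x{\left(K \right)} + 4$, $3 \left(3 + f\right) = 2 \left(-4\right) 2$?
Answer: $\frac{43}{30} \approx 1.4333$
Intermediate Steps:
$f = - \frac{25}{3}$ ($f = -3 + \frac{2 \left(-4\right) 2}{3} = -3 + \frac{\left(-8\right) 2}{3} = -3 + \frac{1}{3} \left(-16\right) = -3 - \frac{16}{3} = - \frac{25}{3} \approx -8.3333$)
$I{\left(K \right)} = 4 + \left(6 + K\right)^{2}$ ($I{\left(K \right)} = \left(6 + K\right)^{2} + 4 = 4 + \left(6 + K\right)^{2}$)
$p = - \frac{86}{3}$ ($p = 13 - \frac{25 \left(4 + \left(6 - 5\right)^{2}\right)}{3} = 13 - \frac{25 \left(4 + 1^{2}\right)}{3} = 13 - \frac{25 \left(4 + 1\right)}{3} = 13 - \frac{125}{3} = - \frac{86}{3} \approx -28.667$)
$\frac{p}{o{\left(6,-20 \right)}} = - \frac{86}{3 \left(-20\right)} = \left(- \frac{86}{3}\right) \left(- \frac{1}{20}\right) = \frac{43}{30}$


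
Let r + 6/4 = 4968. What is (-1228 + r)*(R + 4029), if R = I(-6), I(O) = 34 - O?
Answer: 30423913/2 ≈ 1.5212e+7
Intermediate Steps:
R = 40 (R = 34 - 1*(-6) = 34 + 6 = 40)
r = 9933/2 (r = -3/2 + 4968 = 9933/2 ≈ 4966.5)
(-1228 + r)*(R + 4029) = (-1228 + 9933/2)*(40 + 4029) = (7477/2)*4069 = 30423913/2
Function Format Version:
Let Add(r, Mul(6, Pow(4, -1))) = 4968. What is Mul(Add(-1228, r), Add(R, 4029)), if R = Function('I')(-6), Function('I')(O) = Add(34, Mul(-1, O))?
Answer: Rational(30423913, 2) ≈ 1.5212e+7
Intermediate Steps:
R = 40 (R = Add(34, Mul(-1, -6)) = Add(34, 6) = 40)
r = Rational(9933, 2) (r = Add(Rational(-3, 2), 4968) = Rational(9933, 2) ≈ 4966.5)
Mul(Add(-1228, r), Add(R, 4029)) = Mul(Add(-1228, Rational(9933, 2)), Add(40, 4029)) = Mul(Rational(7477, 2), 4069) = Rational(30423913, 2)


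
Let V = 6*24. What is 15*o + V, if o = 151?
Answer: 2409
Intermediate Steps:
V = 144
15*o + V = 15*151 + 144 = 2265 + 144 = 2409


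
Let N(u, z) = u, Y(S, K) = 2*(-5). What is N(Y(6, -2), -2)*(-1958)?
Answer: 19580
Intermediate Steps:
Y(S, K) = -10
N(Y(6, -2), -2)*(-1958) = -10*(-1958) = 19580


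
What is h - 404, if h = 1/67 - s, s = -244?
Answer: -10719/67 ≈ -159.99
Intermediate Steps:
h = 16349/67 (h = 1/67 - 1*(-244) = 1/67 + 244 = 16349/67 ≈ 244.01)
h - 404 = 16349/67 - 404 = -10719/67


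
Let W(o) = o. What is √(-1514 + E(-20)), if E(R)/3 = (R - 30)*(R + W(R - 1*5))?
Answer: 2*√1309 ≈ 72.360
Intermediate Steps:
E(R) = 3*(-30 + R)*(-5 + 2*R) (E(R) = 3*((R - 30)*(R + (R - 1*5))) = 3*((-30 + R)*(R + (R - 5))) = 3*((-30 + R)*(R + (-5 + R))) = 3*((-30 + R)*(-5 + 2*R)) = 3*(-30 + R)*(-5 + 2*R))
√(-1514 + E(-20)) = √(-1514 + (450 - 195*(-20) + 6*(-20)²)) = √(-1514 + (450 + 3900 + 6*400)) = √(-1514 + (450 + 3900 + 2400)) = √(-1514 + 6750) = √5236 = 2*√1309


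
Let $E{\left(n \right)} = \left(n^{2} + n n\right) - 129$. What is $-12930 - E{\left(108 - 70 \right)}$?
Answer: $-15689$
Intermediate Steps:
$E{\left(n \right)} = -129 + 2 n^{2}$ ($E{\left(n \right)} = \left(n^{2} + n^{2}\right) - 129 = 2 n^{2} - 129 = -129 + 2 n^{2}$)
$-12930 - E{\left(108 - 70 \right)} = -12930 - \left(-129 + 2 \left(108 - 70\right)^{2}\right) = -12930 - \left(-129 + 2 \cdot 38^{2}\right) = -12930 - \left(-129 + 2 \cdot 1444\right) = -12930 - \left(-129 + 2888\right) = -12930 - 2759 = -15689$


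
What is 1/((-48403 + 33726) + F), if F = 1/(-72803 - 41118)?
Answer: -113921/1672018518 ≈ -6.8134e-5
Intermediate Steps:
F = -1/113921 (F = 1/(-113921) = -1/113921 ≈ -8.7780e-6)
1/((-48403 + 33726) + F) = 1/((-48403 + 33726) - 1/113921) = 1/(-14677 - 1/113921) = 1/(-1672018518/113921) = -113921/1672018518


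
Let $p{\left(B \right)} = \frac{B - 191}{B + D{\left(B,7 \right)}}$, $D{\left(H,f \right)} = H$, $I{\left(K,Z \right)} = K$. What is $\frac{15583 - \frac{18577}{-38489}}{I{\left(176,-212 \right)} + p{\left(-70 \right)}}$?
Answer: $\frac{83970972960}{958414589} \approx 87.615$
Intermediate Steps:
$p{\left(B \right)} = \frac{-191 + B}{2 B}$ ($p{\left(B \right)} = \frac{B - 191}{B + B} = \frac{-191 + B}{2 B}$)
$\frac{15583 - \frac{18577}{-38489}}{I{\left(176,-212 \right)} + p{\left(-70 \right)}} = \frac{15583 - \frac{18577}{-38489}}{176 + \frac{-191 - 70}{2 \left(-70\right)}} = \frac{15583 - - \frac{18577}{38489}}{176 + \frac{1}{2} \left(- \frac{1}{70}\right) \left(-261\right)} = \frac{15583 + \frac{18577}{38489}}{176 + \frac{261}{140}} = \frac{599792664}{38489 \cdot \frac{24901}{140}} = \frac{599792664}{38489} \cdot \frac{140}{24901} = \frac{83970972960}{958414589}$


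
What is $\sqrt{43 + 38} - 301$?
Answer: $-292$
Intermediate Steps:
$\sqrt{43 + 38} - 301 = \sqrt{81} - 301 = 9 - 301 = -292$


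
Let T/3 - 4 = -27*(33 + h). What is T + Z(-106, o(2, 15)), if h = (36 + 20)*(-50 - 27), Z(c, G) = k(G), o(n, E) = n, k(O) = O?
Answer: 346613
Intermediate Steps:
Z(c, G) = G
h = -4312 (h = 56*(-77) = -4312)
T = 346611 (T = 12 + 3*(-27*(33 - 4312)) = 12 + 3*(-27*(-4279)) = 12 + 3*115533 = 12 + 346599 = 346611)
T + Z(-106, o(2, 15)) = 346611 + 2 = 346613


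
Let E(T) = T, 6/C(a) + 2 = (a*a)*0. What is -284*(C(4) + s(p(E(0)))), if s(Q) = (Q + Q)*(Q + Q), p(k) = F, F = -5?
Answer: -27548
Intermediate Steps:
C(a) = -3 (C(a) = 6/(-2 + (a*a)*0) = 6/(-2 + a**2*0) = 6/(-2 + 0) = 6/(-2) = 6*(-1/2) = -3)
p(k) = -5
s(Q) = 4*Q**2 (s(Q) = (2*Q)*(2*Q) = 4*Q**2)
-284*(C(4) + s(p(E(0)))) = -284*(-3 + 4*(-5)**2) = -284*(-3 + 4*25) = -284*(-3 + 100) = -284*97 = -27548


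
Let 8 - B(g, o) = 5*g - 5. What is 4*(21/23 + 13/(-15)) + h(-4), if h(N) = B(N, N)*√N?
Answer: 64/345 + 66*I ≈ 0.18551 + 66.0*I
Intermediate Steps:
B(g, o) = 13 - 5*g (B(g, o) = 8 - (5*g - 5) = 8 - (-5 + 5*g) = 8 + (5 - 5*g) = 13 - 5*g)
h(N) = √N*(13 - 5*N) (h(N) = (13 - 5*N)*√N = √N*(13 - 5*N))
4*(21/23 + 13/(-15)) + h(-4) = 4*(21/23 + 13/(-15)) + √(-4)*(13 - 5*(-4)) = 4*(21*(1/23) + 13*(-1/15)) + (2*I)*(13 + 20) = 4*(21/23 - 13/15) + (2*I)*33 = 4*(16/345) + 66*I = 64/345 + 66*I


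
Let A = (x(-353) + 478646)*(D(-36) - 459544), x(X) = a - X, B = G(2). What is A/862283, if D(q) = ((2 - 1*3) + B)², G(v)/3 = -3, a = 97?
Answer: -220117782624/862283 ≈ -2.5527e+5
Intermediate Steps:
G(v) = -9 (G(v) = 3*(-3) = -9)
B = -9
x(X) = 97 - X
D(q) = 100 (D(q) = ((2 - 1*3) - 9)² = ((2 - 3) - 9)² = (-1 - 9)² = (-10)² = 100)
A = -220117782624 (A = ((97 - 1*(-353)) + 478646)*(100 - 459544) = ((97 + 353) + 478646)*(-459444) = (450 + 478646)*(-459444) = 479096*(-459444) = -220117782624)
A/862283 = -220117782624/862283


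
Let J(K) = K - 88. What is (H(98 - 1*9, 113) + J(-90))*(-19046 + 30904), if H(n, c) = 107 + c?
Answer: 498036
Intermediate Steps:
J(K) = -88 + K
(H(98 - 1*9, 113) + J(-90))*(-19046 + 30904) = ((107 + 113) + (-88 - 90))*(-19046 + 30904) = (220 - 178)*11858 = 42*11858 = 498036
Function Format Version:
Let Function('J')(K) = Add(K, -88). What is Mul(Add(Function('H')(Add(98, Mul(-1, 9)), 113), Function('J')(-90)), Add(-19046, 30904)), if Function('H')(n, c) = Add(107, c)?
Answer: 498036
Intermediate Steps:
Function('J')(K) = Add(-88, K)
Mul(Add(Function('H')(Add(98, Mul(-1, 9)), 113), Function('J')(-90)), Add(-19046, 30904)) = Mul(Add(Add(107, 113), Add(-88, -90)), Add(-19046, 30904)) = Mul(Add(220, -178), 11858) = Mul(42, 11858) = 498036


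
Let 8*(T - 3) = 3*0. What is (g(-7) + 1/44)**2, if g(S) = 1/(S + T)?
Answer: 25/484 ≈ 0.051653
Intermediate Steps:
T = 3 (T = 3 + (3*0)/8 = 3 + (1/8)*0 = 3 + 0 = 3)
g(S) = 1/(3 + S) (g(S) = 1/(S + 3) = 1/(3 + S))
(g(-7) + 1/44)**2 = (1/(3 - 7) + 1/44)**2 = (1/(-4) + 1/44)**2 = (-1/4 + 1/44)**2 = (-5/22)**2 = 25/484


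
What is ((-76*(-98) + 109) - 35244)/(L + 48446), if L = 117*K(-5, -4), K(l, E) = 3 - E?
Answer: -27687/49265 ≈ -0.56200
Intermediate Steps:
L = 819 (L = 117*(3 - 1*(-4)) = 117*(3 + 4) = 117*7 = 819)
((-76*(-98) + 109) - 35244)/(L + 48446) = ((-76*(-98) + 109) - 35244)/(819 + 48446) = ((7448 + 109) - 35244)/49265 = (7557 - 35244)*(1/49265) = -27687*1/49265 = -27687/49265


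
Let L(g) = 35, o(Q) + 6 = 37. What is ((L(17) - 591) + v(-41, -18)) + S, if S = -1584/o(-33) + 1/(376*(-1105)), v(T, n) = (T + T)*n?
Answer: 11191369249/12879880 ≈ 868.90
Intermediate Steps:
o(Q) = 31 (o(Q) = -6 + 37 = 31)
v(T, n) = 2*T*n (v(T, n) = (2*T)*n = 2*T*n)
S = -658120351/12879880 (S = -1584/31 + 1/(376*(-1105)) = -1584*1/31 + (1/376)*(-1/1105) = -1584/31 - 1/415480 = -658120351/12879880 ≈ -51.097)
((L(17) - 591) + v(-41, -18)) + S = ((35 - 591) + 2*(-41)*(-18)) - 658120351/12879880 = (-556 + 1476) - 658120351/12879880 = 920 - 658120351/12879880 = 11191369249/12879880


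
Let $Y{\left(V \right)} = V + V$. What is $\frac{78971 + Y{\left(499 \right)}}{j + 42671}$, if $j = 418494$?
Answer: $\frac{79969}{461165} \approx 0.17341$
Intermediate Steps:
$Y{\left(V \right)} = 2 V$
$\frac{78971 + Y{\left(499 \right)}}{j + 42671} = \frac{78971 + 2 \cdot 499}{418494 + 42671} = \frac{78971 + 998}{461165} = 79969 \cdot \frac{1}{461165} = \frac{79969}{461165}$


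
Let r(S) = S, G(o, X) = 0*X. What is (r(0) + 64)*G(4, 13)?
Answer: 0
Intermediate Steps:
G(o, X) = 0
(r(0) + 64)*G(4, 13) = (0 + 64)*0 = 64*0 = 0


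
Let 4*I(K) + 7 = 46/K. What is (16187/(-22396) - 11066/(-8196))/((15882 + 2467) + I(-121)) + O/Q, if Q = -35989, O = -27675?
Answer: 256318984271180134/333306367694403927 ≈ 0.76902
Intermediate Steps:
I(K) = -7/4 + 23/(2*K) (I(K) = -7/4 + (46/K)/4 = -7/4 + 23/(2*K))
(16187/(-22396) - 11066/(-8196))/((15882 + 2467) + I(-121)) + O/Q = (16187/(-22396) - 11066/(-8196))/((15882 + 2467) + (¼)*(46 - 7*(-121))/(-121)) - 27675/(-35989) = (16187*(-1/22396) - 11066*(-1/8196))/(18349 + (¼)*(-1/121)*(46 + 847)) - 27675*(-1/35989) = (-16187/22396 + 5533/4098)/(18349 + (¼)*(-1/121)*893) + 27675/35989 = 28791371/(45889404*(18349 - 893/484)) + 27675/35989 = 28791371/(45889404*(8880023/484)) + 27675/35989 = (28791371/45889404)*(484/8880023) + 27675/35989 = 316705081/9261340067643 + 27675/35989 = 256318984271180134/333306367694403927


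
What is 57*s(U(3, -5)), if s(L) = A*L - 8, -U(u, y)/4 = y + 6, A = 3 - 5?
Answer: 0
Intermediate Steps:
A = -2
U(u, y) = -24 - 4*y (U(u, y) = -4*(y + 6) = -4*(6 + y) = -24 - 4*y)
s(L) = -8 - 2*L (s(L) = -2*L - 8 = -8 - 2*L)
57*s(U(3, -5)) = 57*(-8 - 2*(-24 - 4*(-5))) = 57*(-8 - 2*(-24 + 20)) = 57*(-8 - 2*(-4)) = 57*(-8 + 8) = 57*0 = 0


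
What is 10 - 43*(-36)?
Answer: 1558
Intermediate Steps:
10 - 43*(-36) = 10 + 1548 = 1558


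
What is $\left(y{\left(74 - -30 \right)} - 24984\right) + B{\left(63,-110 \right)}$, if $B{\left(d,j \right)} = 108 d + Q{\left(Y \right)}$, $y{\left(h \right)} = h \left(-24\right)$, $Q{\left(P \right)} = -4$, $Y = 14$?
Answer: $-20680$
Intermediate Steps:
$y{\left(h \right)} = - 24 h$
$B{\left(d,j \right)} = -4 + 108 d$ ($B{\left(d,j \right)} = 108 d - 4 = -4 + 108 d$)
$\left(y{\left(74 - -30 \right)} - 24984\right) + B{\left(63,-110 \right)} = \left(- 24 \left(74 - -30\right) - 24984\right) + \left(-4 + 108 \cdot 63\right) = \left(- 24 \left(74 + 30\right) - 24984\right) + \left(-4 + 6804\right) = \left(\left(-24\right) 104 - 24984\right) + 6800 = \left(-2496 - 24984\right) + 6800 = -27480 + 6800 = -20680$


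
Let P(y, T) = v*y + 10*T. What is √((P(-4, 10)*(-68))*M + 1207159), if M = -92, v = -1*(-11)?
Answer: 3*√173055 ≈ 1248.0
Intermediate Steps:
v = 11
P(y, T) = 10*T + 11*y (P(y, T) = 11*y + 10*T = 10*T + 11*y)
√((P(-4, 10)*(-68))*M + 1207159) = √(((10*10 + 11*(-4))*(-68))*(-92) + 1207159) = √(((100 - 44)*(-68))*(-92) + 1207159) = √((56*(-68))*(-92) + 1207159) = √(-3808*(-92) + 1207159) = √(350336 + 1207159) = √1557495 = 3*√173055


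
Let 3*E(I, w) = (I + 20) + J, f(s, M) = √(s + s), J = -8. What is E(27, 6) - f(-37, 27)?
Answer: 13 - I*√74 ≈ 13.0 - 8.6023*I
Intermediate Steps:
f(s, M) = √2*√s (f(s, M) = √(2*s) = √2*√s)
E(I, w) = 4 + I/3 (E(I, w) = ((I + 20) - 8)/3 = ((20 + I) - 8)/3 = (12 + I)/3 = 4 + I/3)
E(27, 6) - f(-37, 27) = (4 + (⅓)*27) - √2*√(-37) = (4 + 9) - √2*I*√37 = 13 - I*√74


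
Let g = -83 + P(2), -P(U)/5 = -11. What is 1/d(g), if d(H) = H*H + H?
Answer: 1/756 ≈ 0.0013228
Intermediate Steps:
P(U) = 55 (P(U) = -5*(-11) = 55)
g = -28 (g = -83 + 55 = -28)
d(H) = H + H² (d(H) = H² + H = H + H²)
1/d(g) = 1/(-28*(1 - 28)) = 1/(-28*(-27)) = 1/756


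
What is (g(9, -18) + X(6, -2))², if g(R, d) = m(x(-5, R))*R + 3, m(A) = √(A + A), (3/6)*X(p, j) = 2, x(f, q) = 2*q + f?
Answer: 2155 + 126*√26 ≈ 2797.5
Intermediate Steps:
x(f, q) = f + 2*q
X(p, j) = 4 (X(p, j) = 2*2 = 4)
m(A) = √2*√A (m(A) = √(2*A) = √2*√A)
g(R, d) = 3 + R*√2*√(-5 + 2*R) (g(R, d) = (√2*√(-5 + 2*R))*R + 3 = R*√2*√(-5 + 2*R) + 3 = 3 + R*√2*√(-5 + 2*R))
(g(9, -18) + X(6, -2))² = ((3 + 9*√(-10 + 4*9)) + 4)² = ((3 + 9*√(-10 + 36)) + 4)² = ((3 + 9*√26) + 4)² = (7 + 9*√26)²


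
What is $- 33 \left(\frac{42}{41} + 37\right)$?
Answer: $- \frac{51447}{41} \approx -1254.8$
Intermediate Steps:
$- 33 \left(\frac{42}{41} + 37\right) = \left(-33\right) \frac{1559}{41} = - \frac{51447}{41}$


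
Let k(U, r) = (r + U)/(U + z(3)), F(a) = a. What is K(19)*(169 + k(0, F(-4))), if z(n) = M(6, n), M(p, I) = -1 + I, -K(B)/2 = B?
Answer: -6346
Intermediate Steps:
K(B) = -2*B
z(n) = -1 + n
k(U, r) = (U + r)/(2 + U) (k(U, r) = (r + U)/(U + (-1 + 3)) = (U + r)/(U + 2) = (U + r)/(2 + U))
K(19)*(169 + k(0, F(-4))) = (-2*19)*(169 + (0 - 4)/(2 + 0)) = -38*(169 - 4/2) = -38*(169 + (1/2)*(-4)) = -38*(169 - 2) = -38*167 = -6346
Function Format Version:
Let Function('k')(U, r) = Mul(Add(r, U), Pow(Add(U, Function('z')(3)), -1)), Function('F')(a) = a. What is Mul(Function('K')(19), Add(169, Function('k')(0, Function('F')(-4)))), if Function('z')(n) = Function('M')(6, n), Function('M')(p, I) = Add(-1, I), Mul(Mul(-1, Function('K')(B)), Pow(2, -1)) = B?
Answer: -6346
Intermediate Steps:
Function('K')(B) = Mul(-2, B)
Function('z')(n) = Add(-1, n)
Function('k')(U, r) = Mul(Pow(Add(2, U), -1), Add(U, r)) (Function('k')(U, r) = Mul(Add(r, U), Pow(Add(U, Add(-1, 3)), -1)) = Mul(Add(U, r), Pow(Add(U, 2), -1)) = Mul(Add(U, r), Pow(Add(2, U), -1)) = Mul(Pow(Add(2, U), -1), Add(U, r)))
Mul(Function('K')(19), Add(169, Function('k')(0, Function('F')(-4)))) = Mul(Mul(-2, 19), Add(169, Mul(Pow(Add(2, 0), -1), Add(0, -4)))) = Mul(-38, Add(169, Mul(Pow(2, -1), -4))) = Mul(-38, Add(169, Mul(Rational(1, 2), -4))) = Mul(-38, Add(169, -2)) = Mul(-38, 167) = -6346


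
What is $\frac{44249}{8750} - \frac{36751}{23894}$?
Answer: $\frac{14148353}{4020625} \approx 3.5189$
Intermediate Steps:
$\frac{44249}{8750} - \frac{36751}{23894} = 44249 \cdot \frac{1}{8750} - \frac{2827}{1838} = \frac{44249}{8750} - \frac{2827}{1838} = \frac{14148353}{4020625}$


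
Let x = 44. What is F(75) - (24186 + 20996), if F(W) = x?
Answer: -45138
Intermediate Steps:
F(W) = 44
F(75) - (24186 + 20996) = 44 - (24186 + 20996) = 44 - 1*45182 = 44 - 45182 = -45138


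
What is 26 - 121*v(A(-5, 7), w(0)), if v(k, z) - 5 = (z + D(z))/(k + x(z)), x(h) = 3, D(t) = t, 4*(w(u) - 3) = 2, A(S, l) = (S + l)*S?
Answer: -458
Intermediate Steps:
A(S, l) = S*(S + l)
w(u) = 7/2 (w(u) = 3 + (¼)*2 = 3 + ½ = 7/2)
v(k, z) = 5 + 2*z/(3 + k) (v(k, z) = 5 + (z + z)/(k + 3) = 5 + (2*z)/(3 + k) = 5 + 2*z/(3 + k))
26 - 121*v(A(-5, 7), w(0)) = 26 - 121*(15 + 2*(7/2) + 5*(-5*(-5 + 7)))/(3 - 5*(-5 + 7)) = 26 - 121*(15 + 7 + 5*(-5*2))/(3 - 5*2) = 26 - 121*(15 + 7 + 5*(-10))/(3 - 10) = 26 - 121*(15 + 7 - 50)/(-7) = 26 - (-121)*(-28)/7 = 26 - 121*4 = 26 - 484 = -458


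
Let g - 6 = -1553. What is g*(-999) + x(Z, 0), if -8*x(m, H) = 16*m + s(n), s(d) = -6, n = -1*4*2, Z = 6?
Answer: 6181767/4 ≈ 1.5454e+6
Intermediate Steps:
n = -8 (n = -4*2 = -8)
g = -1547 (g = 6 - 1553 = -1547)
x(m, H) = ¾ - 2*m (x(m, H) = -(16*m - 6)/8 = -(-6 + 16*m)/8 = ¾ - 2*m)
g*(-999) + x(Z, 0) = -1547*(-999) + (¾ - 2*6) = 1545453 + (¾ - 12) = 1545453 - 45/4 = 6181767/4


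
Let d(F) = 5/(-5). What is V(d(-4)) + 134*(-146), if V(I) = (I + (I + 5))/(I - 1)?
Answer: -39131/2 ≈ -19566.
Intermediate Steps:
d(F) = -1 (d(F) = 5*(-⅕) = -1)
V(I) = (5 + 2*I)/(-1 + I) (V(I) = (I + (5 + I))/(-1 + I) = (5 + 2*I)/(-1 + I))
V(d(-4)) + 134*(-146) = (5 + 2*(-1))/(-1 - 1) + 134*(-146) = (5 - 2)/(-2) - 19564 = -½*3 - 19564 = -3/2 - 19564 = -39131/2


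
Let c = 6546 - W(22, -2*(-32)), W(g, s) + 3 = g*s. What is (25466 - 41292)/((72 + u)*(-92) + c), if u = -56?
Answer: -15826/3669 ≈ -4.3134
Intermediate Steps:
W(g, s) = -3 + g*s
c = 5141 (c = 6546 - (-3 + 22*(-2*(-32))) = 6546 - (-3 + 22*64) = 6546 - (-3 + 1408) = 6546 - 1*1405 = 6546 - 1405 = 5141)
(25466 - 41292)/((72 + u)*(-92) + c) = (25466 - 41292)/((72 - 56)*(-92) + 5141) = -15826/(16*(-92) + 5141) = -15826/(-1472 + 5141) = -15826/3669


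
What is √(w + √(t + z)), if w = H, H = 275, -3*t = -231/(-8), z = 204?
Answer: √(1100 + √3110)/2 ≈ 16.998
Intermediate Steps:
t = -77/8 (t = -(-77)/(-8) = -(-77)*(-1)/8 = -⅓*231/8 = -77/8 ≈ -9.6250)
w = 275
√(w + √(t + z)) = √(275 + √(-77/8 + 204)) = √(275 + √(1555/8)) = √(275 + √3110/4)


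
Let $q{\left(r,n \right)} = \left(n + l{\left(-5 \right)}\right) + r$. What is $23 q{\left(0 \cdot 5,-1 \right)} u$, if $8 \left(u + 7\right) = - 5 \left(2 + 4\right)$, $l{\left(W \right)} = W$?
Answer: $\frac{2967}{2} \approx 1483.5$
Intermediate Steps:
$u = - \frac{43}{4}$ ($u = -7 + \frac{\left(-5\right) \left(2 + 4\right)}{8} = -7 + \frac{\left(-5\right) 6}{8} = -7 + \frac{1}{8} \left(-30\right) = -7 - \frac{15}{4} = - \frac{43}{4} \approx -10.75$)
$q{\left(r,n \right)} = -5 + n + r$ ($q{\left(r,n \right)} = \left(n - 5\right) + r = \left(-5 + n\right) + r = -5 + n + r$)
$23 q{\left(0 \cdot 5,-1 \right)} u = 23 \left(-5 - 1 + 0 \cdot 5\right) \left(- \frac{43}{4}\right) = 23 \left(-5 - 1 + 0\right) \left(- \frac{43}{4}\right) = 23 \left(-6\right) \left(- \frac{43}{4}\right) = \left(-138\right) \left(- \frac{43}{4}\right) = \frac{2967}{2}$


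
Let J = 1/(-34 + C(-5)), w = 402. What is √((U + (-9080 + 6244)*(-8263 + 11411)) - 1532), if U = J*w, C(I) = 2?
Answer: I*√142868361/4 ≈ 2988.2*I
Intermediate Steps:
J = -1/32 (J = 1/(-34 + 2) = 1/(-32) = -1/32 ≈ -0.031250)
U = -201/16 (U = -1/32*402 = -201/16 ≈ -12.563)
√((U + (-9080 + 6244)*(-8263 + 11411)) - 1532) = √((-201/16 + (-9080 + 6244)*(-8263 + 11411)) - 1532) = √((-201/16 - 2836*3148) - 1532) = √((-201/16 - 8927728) - 1532) = √(-142843849/16 - 1532) = √(-142868361/16) = I*√142868361/4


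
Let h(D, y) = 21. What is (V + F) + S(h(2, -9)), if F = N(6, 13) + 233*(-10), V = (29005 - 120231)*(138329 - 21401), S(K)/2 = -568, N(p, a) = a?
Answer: -10666877181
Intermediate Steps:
S(K) = -1136 (S(K) = 2*(-568) = -1136)
V = -10666873728 (V = -91226*116928 = -10666873728)
F = -2317 (F = 13 + 233*(-10) = 13 - 2330 = -2317)
(V + F) + S(h(2, -9)) = (-10666873728 - 2317) - 1136 = -10666876045 - 1136 = -10666877181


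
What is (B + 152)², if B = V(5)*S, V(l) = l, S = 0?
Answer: 23104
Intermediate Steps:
B = 0 (B = 5*0 = 0)
(B + 152)² = (0 + 152)² = 152² = 23104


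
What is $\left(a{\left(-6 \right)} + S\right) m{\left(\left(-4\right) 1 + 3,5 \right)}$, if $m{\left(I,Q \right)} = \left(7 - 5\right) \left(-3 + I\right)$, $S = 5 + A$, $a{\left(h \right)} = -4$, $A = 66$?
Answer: $-536$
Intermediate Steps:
$S = 71$ ($S = 5 + 66 = 71$)
$m{\left(I,Q \right)} = -6 + 2 I$ ($m{\left(I,Q \right)} = 2 \left(-3 + I\right) = -6 + 2 I$)
$\left(a{\left(-6 \right)} + S\right) m{\left(\left(-4\right) 1 + 3,5 \right)} = \left(-4 + 71\right) \left(-6 + 2 \left(\left(-4\right) 1 + 3\right)\right) = 67 \left(-6 + 2 \left(-4 + 3\right)\right) = 67 \left(-6 + 2 \left(-1\right)\right) = 67 \left(-6 - 2\right) = 67 \left(-8\right) = -536$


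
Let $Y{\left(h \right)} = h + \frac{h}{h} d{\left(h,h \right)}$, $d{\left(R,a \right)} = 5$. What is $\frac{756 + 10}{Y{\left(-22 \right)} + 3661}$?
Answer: $\frac{383}{1822} \approx 0.21021$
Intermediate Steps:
$Y{\left(h \right)} = 5 + h$ ($Y{\left(h \right)} = h + \frac{h}{h} 5 = h + 1 \cdot 5 = h + 5 = 5 + h$)
$\frac{756 + 10}{Y{\left(-22 \right)} + 3661} = \frac{756 + 10}{\left(5 - 22\right) + 3661} = \frac{766}{-17 + 3661} = \frac{766}{3644} = 766 \cdot \frac{1}{3644} = \frac{383}{1822}$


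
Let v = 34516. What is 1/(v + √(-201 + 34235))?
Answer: 17258/595660111 - √34034/1191320222 ≈ 2.8818e-5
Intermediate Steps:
1/(v + √(-201 + 34235)) = 1/(34516 + √(-201 + 34235)) = 1/(34516 + √34034)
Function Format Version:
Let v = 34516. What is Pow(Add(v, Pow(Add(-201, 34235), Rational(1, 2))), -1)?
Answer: Add(Rational(17258, 595660111), Mul(Rational(-1, 1191320222), Pow(34034, Rational(1, 2)))) ≈ 2.8818e-5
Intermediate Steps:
Pow(Add(v, Pow(Add(-201, 34235), Rational(1, 2))), -1) = Pow(Add(34516, Pow(Add(-201, 34235), Rational(1, 2))), -1) = Pow(Add(34516, Pow(34034, Rational(1, 2))), -1)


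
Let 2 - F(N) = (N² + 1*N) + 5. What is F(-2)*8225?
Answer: -41125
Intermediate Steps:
F(N) = -3 - N - N² (F(N) = 2 - ((N² + 1*N) + 5) = 2 - ((N² + N) + 5) = 2 - ((N + N²) + 5) = 2 - (5 + N + N²) = 2 + (-5 - N - N²) = -3 - N - N²)
F(-2)*8225 = (-3 - 1*(-2) - 1*(-2)²)*8225 = (-3 + 2 - 1*4)*8225 = (-3 + 2 - 4)*8225 = -5*8225 = -41125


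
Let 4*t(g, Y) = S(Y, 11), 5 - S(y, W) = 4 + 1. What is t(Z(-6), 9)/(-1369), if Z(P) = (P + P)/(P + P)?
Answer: 0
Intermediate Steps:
Z(P) = 1 (Z(P) = (2*P)/((2*P)) = (2*P)*(1/(2*P)) = 1)
S(y, W) = 0 (S(y, W) = 5 - (4 + 1) = 5 - 1*5 = 5 - 5 = 0)
t(g, Y) = 0 (t(g, Y) = (¼)*0 = 0)
t(Z(-6), 9)/(-1369) = 0/(-1369) = 0*(-1/1369) = 0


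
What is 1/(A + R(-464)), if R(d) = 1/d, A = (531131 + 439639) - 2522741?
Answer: -464/720114545 ≈ -6.4434e-7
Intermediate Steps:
A = -1551971 (A = 970770 - 2522741 = -1551971)
1/(A + R(-464)) = 1/(-1551971 + 1/(-464)) = 1/(-1551971 - 1/464) = 1/(-720114545/464) = -464/720114545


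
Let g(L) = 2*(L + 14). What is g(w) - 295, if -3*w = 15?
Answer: -277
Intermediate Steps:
w = -5 (w = -⅓*15 = -5)
g(L) = 28 + 2*L (g(L) = 2*(14 + L) = 28 + 2*L)
g(w) - 295 = (28 + 2*(-5)) - 295 = (28 - 10) - 295 = 18 - 295 = -277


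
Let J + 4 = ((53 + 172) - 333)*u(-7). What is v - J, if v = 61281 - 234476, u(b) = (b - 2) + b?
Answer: -174919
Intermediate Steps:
u(b) = -2 + 2*b (u(b) = (-2 + b) + b = -2 + 2*b)
J = 1724 (J = -4 + ((53 + 172) - 333)*(-2 + 2*(-7)) = -4 + (225 - 333)*(-2 - 14) = -4 - 108*(-16) = -4 + 1728 = 1724)
v = -173195
v - J = -173195 - 1*1724 = -173195 - 1724 = -174919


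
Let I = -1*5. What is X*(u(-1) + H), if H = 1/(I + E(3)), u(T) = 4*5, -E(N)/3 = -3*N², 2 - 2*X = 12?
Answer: -7605/76 ≈ -100.07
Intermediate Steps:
X = -5 (X = 1 - ½*12 = 1 - 6 = -5)
I = -5
E(N) = 9*N² (E(N) = -(-9)*N² = 9*N²)
u(T) = 20
H = 1/76 (H = 1/(-5 + 9*3²) = 1/(-5 + 9*9) = 1/(-5 + 81) = 1/76 ≈ 0.013158)
X*(u(-1) + H) = -5*(20 + 1/76) = -5*1521/76 = -7605/76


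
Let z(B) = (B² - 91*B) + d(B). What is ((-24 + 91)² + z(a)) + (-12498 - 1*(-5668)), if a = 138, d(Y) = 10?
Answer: 4155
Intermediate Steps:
z(B) = 10 + B² - 91*B (z(B) = (B² - 91*B) + 10 = 10 + B² - 91*B)
((-24 + 91)² + z(a)) + (-12498 - 1*(-5668)) = ((-24 + 91)² + (10 + 138² - 91*138)) + (-12498 - 1*(-5668)) = (67² + (10 + 19044 - 12558)) + (-12498 + 5668) = (4489 + 6496) - 6830 = 10985 - 6830 = 4155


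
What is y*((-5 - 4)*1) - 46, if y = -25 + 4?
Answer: 143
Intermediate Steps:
y = -21
y*((-5 - 4)*1) - 46 = -21*(-5 - 4) - 46 = -(-189) - 46 = -21*(-9) - 46 = 189 - 46 = 143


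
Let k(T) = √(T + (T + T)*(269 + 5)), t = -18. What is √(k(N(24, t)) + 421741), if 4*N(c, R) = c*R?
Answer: √(421741 + 18*I*√183) ≈ 649.42 + 0.188*I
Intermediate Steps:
N(c, R) = R*c/4 (N(c, R) = (c*R)/4 = (R*c)/4 = R*c/4)
k(T) = 3*√61*√T (k(T) = √(T + (2*T)*274) = √(T + 548*T) = √(549*T) = 3*√61*√T)
√(k(N(24, t)) + 421741) = √(3*√61*√((¼)*(-18)*24) + 421741) = √(3*√61*√(-108) + 421741) = √(3*√61*(6*I*√3) + 421741) = √(18*I*√183 + 421741) = √(421741 + 18*I*√183)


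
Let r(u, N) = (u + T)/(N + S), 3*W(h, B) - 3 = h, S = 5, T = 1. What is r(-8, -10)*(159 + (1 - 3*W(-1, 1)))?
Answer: 1106/5 ≈ 221.20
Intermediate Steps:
W(h, B) = 1 + h/3
r(u, N) = (1 + u)/(5 + N) (r(u, N) = (u + 1)/(N + 5) = (1 + u)/(5 + N))
r(-8, -10)*(159 + (1 - 3*W(-1, 1))) = ((1 - 8)/(5 - 10))*(159 + (1 - 3*(1 + (1/3)*(-1)))) = (-7/(-5))*(159 + (1 - 3*(1 - 1/3))) = (-1/5*(-7))*(159 + (1 - 3*2/3)) = 7*(159 + (1 - 2))/5 = 7*(159 - 1)/5 = (7/5)*158 = 1106/5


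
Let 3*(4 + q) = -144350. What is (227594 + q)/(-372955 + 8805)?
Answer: -53842/109245 ≈ -0.49286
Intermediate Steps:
q = -144362/3 (q = -4 + (⅓)*(-144350) = -4 - 144350/3 = -144362/3 ≈ -48121.)
(227594 + q)/(-372955 + 8805) = (227594 - 144362/3)/(-372955 + 8805) = (538420/3)/(-364150) = (538420/3)*(-1/364150) = -53842/109245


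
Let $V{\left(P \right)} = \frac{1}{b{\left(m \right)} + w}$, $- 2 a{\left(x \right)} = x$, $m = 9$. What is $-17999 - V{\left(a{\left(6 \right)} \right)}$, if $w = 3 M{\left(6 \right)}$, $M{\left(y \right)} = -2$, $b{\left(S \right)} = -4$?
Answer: $- \frac{179989}{10} \approx -17999.0$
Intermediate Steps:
$a{\left(x \right)} = - \frac{x}{2}$
$w = -6$ ($w = 3 \left(-2\right) = -6$)
$V{\left(P \right)} = - \frac{1}{10}$ ($V{\left(P \right)} = \frac{1}{-4 - 6} = \frac{1}{-10} = - \frac{1}{10}$)
$-17999 - V{\left(a{\left(6 \right)} \right)} = -17999 - - \frac{1}{10} = -17999 + \frac{1}{10} = - \frac{179989}{10}$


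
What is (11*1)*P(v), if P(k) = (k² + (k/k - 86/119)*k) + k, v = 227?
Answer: 67831005/119 ≈ 5.7001e+5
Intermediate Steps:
P(k) = k² + 152*k/119 (P(k) = (k² + (1 - 86*1/119)*k) + k = (k² + (1 - 86/119)*k) + k = (k² + 33*k/119) + k = k² + 152*k/119)
(11*1)*P(v) = (11*1)*((1/119)*227*(152 + 119*227)) = 11*((1/119)*227*(152 + 27013)) = 11*((1/119)*227*27165) = 11*(6166455/119) = 67831005/119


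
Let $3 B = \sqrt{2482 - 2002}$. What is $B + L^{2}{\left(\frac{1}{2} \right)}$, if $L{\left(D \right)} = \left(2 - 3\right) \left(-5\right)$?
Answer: $25 + \frac{4 \sqrt{30}}{3} \approx 32.303$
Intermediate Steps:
$B = \frac{4 \sqrt{30}}{3}$ ($B = \frac{\sqrt{2482 - 2002}}{3} = \frac{\sqrt{480}}{3} = \frac{4 \sqrt{30}}{3} \approx 7.303$)
$L{\left(D \right)} = 5$ ($L{\left(D \right)} = \left(-1\right) \left(-5\right) = 5$)
$B + L^{2}{\left(\frac{1}{2} \right)} = \frac{4 \sqrt{30}}{3} + 5^{2} = \frac{4 \sqrt{30}}{3} + 25 = 25 + \frac{4 \sqrt{30}}{3}$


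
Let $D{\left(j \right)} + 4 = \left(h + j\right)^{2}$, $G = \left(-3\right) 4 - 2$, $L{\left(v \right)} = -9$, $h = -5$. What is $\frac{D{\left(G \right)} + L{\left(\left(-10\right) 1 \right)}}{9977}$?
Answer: $\frac{348}{9977} \approx 0.03488$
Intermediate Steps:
$G = -14$ ($G = -12 - 2 = -14$)
$D{\left(j \right)} = -4 + \left(-5 + j\right)^{2}$
$\frac{D{\left(G \right)} + L{\left(\left(-10\right) 1 \right)}}{9977} = \frac{\left(-4 + \left(-5 - 14\right)^{2}\right) - 9}{9977} = \left(\left(-4 + \left(-19\right)^{2}\right) - 9\right) \frac{1}{9977} = \left(\left(-4 + 361\right) - 9\right) \frac{1}{9977} = \left(357 - 9\right) \frac{1}{9977} = 348 \cdot \frac{1}{9977} = \frac{348}{9977}$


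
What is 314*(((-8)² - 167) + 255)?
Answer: 47728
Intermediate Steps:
314*(((-8)² - 167) + 255) = 314*((64 - 167) + 255) = 314*(-103 + 255) = 314*152 = 47728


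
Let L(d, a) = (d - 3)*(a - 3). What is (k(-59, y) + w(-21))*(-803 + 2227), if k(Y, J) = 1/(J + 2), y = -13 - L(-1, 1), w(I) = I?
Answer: -569600/19 ≈ -29979.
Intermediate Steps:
L(d, a) = (-3 + a)*(-3 + d) (L(d, a) = (-3 + d)*(-3 + a) = (-3 + a)*(-3 + d))
y = -21 (y = -13 - (9 - 3*1 - 3*(-1) + 1*(-1)) = -13 - (9 - 3 + 3 - 1) = -13 - 1*8 = -13 - 8 = -21)
k(Y, J) = 1/(2 + J)
(k(-59, y) + w(-21))*(-803 + 2227) = (1/(2 - 21) - 21)*(-803 + 2227) = (1/(-19) - 21)*1424 = (-1/19 - 21)*1424 = -400/19*1424 = -569600/19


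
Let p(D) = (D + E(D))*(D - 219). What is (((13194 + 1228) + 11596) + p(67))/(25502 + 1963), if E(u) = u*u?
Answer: -666494/27465 ≈ -24.267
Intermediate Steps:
E(u) = u**2
p(D) = (-219 + D)*(D + D**2) (p(D) = (D + D**2)*(D - 219) = (D + D**2)*(-219 + D) = (-219 + D)*(D + D**2))
(((13194 + 1228) + 11596) + p(67))/(25502 + 1963) = (((13194 + 1228) + 11596) + 67*(-219 + 67**2 - 218*67))/(25502 + 1963) = ((14422 + 11596) + 67*(-219 + 4489 - 14606))/27465 = (26018 + 67*(-10336))*(1/27465) = (26018 - 692512)*(1/27465) = -666494*1/27465 = -666494/27465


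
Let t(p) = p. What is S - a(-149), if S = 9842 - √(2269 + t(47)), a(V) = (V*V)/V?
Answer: 9991 - 2*√579 ≈ 9942.9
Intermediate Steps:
a(V) = V (a(V) = V²/V = V)
S = 9842 - 2*√579 (S = 9842 - √(2269 + 47) = 9842 - √2316 = 9842 - 2*√579 ≈ 9793.9)
S - a(-149) = (9842 - 2*√579) - 1*(-149) = (9842 - 2*√579) + 149 = 9991 - 2*√579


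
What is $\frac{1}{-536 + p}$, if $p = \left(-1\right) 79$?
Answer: $- \frac{1}{615} \approx -0.001626$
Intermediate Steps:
$p = -79$
$\frac{1}{-536 + p} = \frac{1}{-536 - 79} = \frac{1}{-615} = - \frac{1}{615}$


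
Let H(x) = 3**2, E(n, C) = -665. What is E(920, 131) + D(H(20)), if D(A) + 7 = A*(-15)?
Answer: -807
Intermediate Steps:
H(x) = 9
D(A) = -7 - 15*A (D(A) = -7 + A*(-15) = -7 - 15*A)
E(920, 131) + D(H(20)) = -665 + (-7 - 15*9) = -665 + (-7 - 135) = -665 - 142 = -807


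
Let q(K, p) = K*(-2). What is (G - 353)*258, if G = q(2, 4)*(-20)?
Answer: -70434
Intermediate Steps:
q(K, p) = -2*K
G = 80 (G = -2*2*(-20) = -4*(-20) = 80)
(G - 353)*258 = (80 - 353)*258 = -273*258 = -70434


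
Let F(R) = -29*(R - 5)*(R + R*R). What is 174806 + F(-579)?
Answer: 5668010438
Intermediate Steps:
F(R) = -29*(-5 + R)*(R + R**2)
174806 + F(-579) = 174806 + 29*(-579)*(5 - 1*(-579)**2 + 4*(-579)) = 174806 + 29*(-579)*(5 - 1*335241 - 2316) = 174806 + 29*(-579)*(5 - 335241 - 2316) = 174806 + 29*(-579)*(-337552) = 174806 + 5667835632 = 5668010438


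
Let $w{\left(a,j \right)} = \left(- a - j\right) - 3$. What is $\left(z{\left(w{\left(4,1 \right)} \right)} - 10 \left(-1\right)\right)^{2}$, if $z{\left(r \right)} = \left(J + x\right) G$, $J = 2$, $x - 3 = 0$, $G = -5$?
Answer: $225$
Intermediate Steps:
$x = 3$ ($x = 3 + 0 = 3$)
$w{\left(a,j \right)} = -3 - a - j$
$z{\left(r \right)} = -25$ ($z{\left(r \right)} = \left(2 + 3\right) \left(-5\right) = 5 \left(-5\right) = -25$)
$\left(z{\left(w{\left(4,1 \right)} \right)} - 10 \left(-1\right)\right)^{2} = \left(-25 - 10 \left(-1\right)\right)^{2} = \left(-25 - -10\right)^{2} = \left(-25 + 10\right)^{2} = \left(-15\right)^{2} = 225$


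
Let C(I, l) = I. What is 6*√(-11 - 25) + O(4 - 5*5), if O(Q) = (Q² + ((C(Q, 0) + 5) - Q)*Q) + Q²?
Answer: 777 + 36*I ≈ 777.0 + 36.0*I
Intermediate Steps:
O(Q) = 2*Q² + 5*Q (O(Q) = (Q² + ((Q + 5) - Q)*Q) + Q² = (Q² + ((5 + Q) - Q)*Q) + Q² = (Q² + 5*Q) + Q² = 2*Q² + 5*Q)
6*√(-11 - 25) + O(4 - 5*5) = 6*√(-11 - 25) + (4 - 5*5)*(5 + 2*(4 - 5*5)) = 6*√(-36) + (4 - 25)*(5 + 2*(4 - 25)) = 6*(6*I) - 21*(5 + 2*(-21)) = 36*I - 21*(5 - 42) = 36*I - 21*(-37) = 36*I + 777 = 777 + 36*I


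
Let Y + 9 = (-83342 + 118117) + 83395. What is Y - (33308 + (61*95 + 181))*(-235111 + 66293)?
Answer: 6631964473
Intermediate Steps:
Y = 118161 (Y = -9 + ((-83342 + 118117) + 83395) = -9 + (34775 + 83395) = -9 + 118170 = 118161)
Y - (33308 + (61*95 + 181))*(-235111 + 66293) = 118161 - (33308 + (61*95 + 181))*(-235111 + 66293) = 118161 - (33308 + (5795 + 181))*(-168818) = 118161 - (33308 + 5976)*(-168818) = 118161 - 39284*(-168818) = 118161 - 1*(-6631846312) = 118161 + 6631846312 = 6631964473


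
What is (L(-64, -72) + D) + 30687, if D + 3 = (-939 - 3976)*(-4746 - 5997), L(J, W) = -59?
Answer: 52832470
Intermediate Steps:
D = 52801842 (D = -3 + (-939 - 3976)*(-4746 - 5997) = -3 - 4915*(-10743) = -3 + 52801845 = 52801842)
(L(-64, -72) + D) + 30687 = (-59 + 52801842) + 30687 = 52801783 + 30687 = 52832470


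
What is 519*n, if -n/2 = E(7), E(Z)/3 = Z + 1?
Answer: -24912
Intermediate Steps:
E(Z) = 3 + 3*Z (E(Z) = 3*(Z + 1) = 3*(1 + Z) = 3 + 3*Z)
n = -48 (n = -2*(3 + 3*7) = -2*(3 + 21) = -2*24 = -48)
519*n = 519*(-48) = -24912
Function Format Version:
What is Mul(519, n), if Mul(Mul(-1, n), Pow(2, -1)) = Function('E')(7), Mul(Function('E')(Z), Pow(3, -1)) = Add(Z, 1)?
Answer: -24912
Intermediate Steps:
Function('E')(Z) = Add(3, Mul(3, Z)) (Function('E')(Z) = Mul(3, Add(Z, 1)) = Mul(3, Add(1, Z)) = Add(3, Mul(3, Z)))
n = -48 (n = Mul(-2, Add(3, Mul(3, 7))) = Mul(-2, Add(3, 21)) = Mul(-2, 24) = -48)
Mul(519, n) = Mul(519, -48) = -24912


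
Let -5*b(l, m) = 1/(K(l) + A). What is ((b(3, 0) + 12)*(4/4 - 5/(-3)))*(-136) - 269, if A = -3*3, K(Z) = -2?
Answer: -763553/165 ≈ -4627.6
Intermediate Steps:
A = -9
b(l, m) = 1/55 (b(l, m) = -1/(5*(-2 - 9)) = -⅕/(-11) = -⅕*(-1/11) = 1/55)
((b(3, 0) + 12)*(4/4 - 5/(-3)))*(-136) - 269 = ((1/55 + 12)*(4/4 - 5/(-3)))*(-136) - 269 = (661*(4*(¼) - 5*(-⅓))/55)*(-136) - 269 = (661*(1 + 5/3)/55)*(-136) - 269 = ((661/55)*(8/3))*(-136) - 269 = (5288/165)*(-136) - 269 = -719168/165 - 269 = -763553/165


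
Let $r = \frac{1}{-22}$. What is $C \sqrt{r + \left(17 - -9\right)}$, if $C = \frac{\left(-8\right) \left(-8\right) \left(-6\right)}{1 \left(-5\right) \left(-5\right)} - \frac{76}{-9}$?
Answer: $- \frac{778 \sqrt{12562}}{2475} \approx -35.232$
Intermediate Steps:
$r = - \frac{1}{22} \approx -0.045455$
$C = - \frac{1556}{225}$ ($C = \frac{64 \left(-6\right)}{\left(-5\right) \left(-5\right)} - - \frac{76}{9} = - \frac{384}{25} + \frac{76}{9} = - \frac{1556}{225} \approx -6.9156$)
$C \sqrt{r + \left(17 - -9\right)} = - \frac{1556 \sqrt{- \frac{1}{22} + \left(17 - -9\right)}}{225} = - \frac{1556 \sqrt{- \frac{1}{22} + \left(17 + 9\right)}}{225} = - \frac{1556 \sqrt{- \frac{1}{22} + 26}}{225} = - \frac{1556 \sqrt{\frac{571}{22}}}{225} = - \frac{1556 \frac{\sqrt{12562}}{22}}{225} = - \frac{778 \sqrt{12562}}{2475}$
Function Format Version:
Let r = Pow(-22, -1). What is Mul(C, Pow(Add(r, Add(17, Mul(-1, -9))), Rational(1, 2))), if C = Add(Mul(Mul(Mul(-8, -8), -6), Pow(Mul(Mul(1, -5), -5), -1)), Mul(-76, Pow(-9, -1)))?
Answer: Mul(Rational(-778, 2475), Pow(12562, Rational(1, 2))) ≈ -35.232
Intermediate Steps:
r = Rational(-1, 22) ≈ -0.045455
C = Rational(-1556, 225) (C = Add(Mul(Mul(64, -6), Pow(Mul(-5, -5), -1)), Mul(-76, Rational(-1, 9))) = Add(Mul(-384, Pow(25, -1)), Rational(76, 9)) = Add(Mul(-384, Rational(1, 25)), Rational(76, 9)) = Add(Rational(-384, 25), Rational(76, 9)) = Rational(-1556, 225) ≈ -6.9156)
Mul(C, Pow(Add(r, Add(17, Mul(-1, -9))), Rational(1, 2))) = Mul(Rational(-1556, 225), Pow(Add(Rational(-1, 22), Add(17, Mul(-1, -9))), Rational(1, 2))) = Mul(Rational(-1556, 225), Pow(Add(Rational(-1, 22), Add(17, 9)), Rational(1, 2))) = Mul(Rational(-1556, 225), Pow(Add(Rational(-1, 22), 26), Rational(1, 2))) = Mul(Rational(-1556, 225), Pow(Rational(571, 22), Rational(1, 2))) = Mul(Rational(-1556, 225), Mul(Rational(1, 22), Pow(12562, Rational(1, 2)))) = Mul(Rational(-778, 2475), Pow(12562, Rational(1, 2)))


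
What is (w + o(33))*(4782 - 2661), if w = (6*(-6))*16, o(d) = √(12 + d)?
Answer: -1221696 + 6363*√5 ≈ -1.2075e+6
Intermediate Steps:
w = -576 (w = -36*16 = -576)
(w + o(33))*(4782 - 2661) = (-576 + √(12 + 33))*(4782 - 2661) = (-576 + √45)*2121 = (-576 + 3*√5)*2121 = -1221696 + 6363*√5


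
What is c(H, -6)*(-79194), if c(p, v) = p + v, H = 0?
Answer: 475164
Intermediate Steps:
c(H, -6)*(-79194) = (0 - 6)*(-79194) = -6*(-79194) = 475164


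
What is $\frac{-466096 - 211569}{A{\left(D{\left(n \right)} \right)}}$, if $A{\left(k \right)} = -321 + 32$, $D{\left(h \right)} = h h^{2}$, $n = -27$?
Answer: $\frac{677665}{289} \approx 2344.9$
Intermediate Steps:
$D{\left(h \right)} = h^{3}$
$A{\left(k \right)} = -289$
$\frac{-466096 - 211569}{A{\left(D{\left(n \right)} \right)}} = \frac{-466096 - 211569}{-289} = \left(-466096 - 211569\right) \left(- \frac{1}{289}\right) = \left(-677665\right) \left(- \frac{1}{289}\right) = \frac{677665}{289}$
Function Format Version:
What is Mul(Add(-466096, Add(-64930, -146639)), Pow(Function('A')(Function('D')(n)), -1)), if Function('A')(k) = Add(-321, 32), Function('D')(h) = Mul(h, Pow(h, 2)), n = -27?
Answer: Rational(677665, 289) ≈ 2344.9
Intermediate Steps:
Function('D')(h) = Pow(h, 3)
Function('A')(k) = -289
Mul(Add(-466096, Add(-64930, -146639)), Pow(Function('A')(Function('D')(n)), -1)) = Mul(Add(-466096, Add(-64930, -146639)), Pow(-289, -1)) = Mul(Add(-466096, -211569), Rational(-1, 289)) = Mul(-677665, Rational(-1, 289)) = Rational(677665, 289)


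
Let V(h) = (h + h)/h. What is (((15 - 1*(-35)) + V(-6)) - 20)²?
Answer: 1024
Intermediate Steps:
V(h) = 2 (V(h) = (2*h)/h = 2)
(((15 - 1*(-35)) + V(-6)) - 20)² = (((15 - 1*(-35)) + 2) - 20)² = (((15 + 35) + 2) - 20)² = ((50 + 2) - 20)² = (52 - 20)² = 32² = 1024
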